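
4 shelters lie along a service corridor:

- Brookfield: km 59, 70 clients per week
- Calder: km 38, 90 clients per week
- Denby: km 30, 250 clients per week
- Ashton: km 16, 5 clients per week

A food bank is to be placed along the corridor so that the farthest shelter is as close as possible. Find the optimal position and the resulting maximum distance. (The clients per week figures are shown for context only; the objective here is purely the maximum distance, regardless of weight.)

The 1-center on a line is the midpoint of the two extreme points: leftmost at 16, rightmost at 59.
Optimal location = (16 + 59)/2 = 37.5; maximum distance = (59 − 16)/2 = 21.5.

location 37.5, max distance 21.5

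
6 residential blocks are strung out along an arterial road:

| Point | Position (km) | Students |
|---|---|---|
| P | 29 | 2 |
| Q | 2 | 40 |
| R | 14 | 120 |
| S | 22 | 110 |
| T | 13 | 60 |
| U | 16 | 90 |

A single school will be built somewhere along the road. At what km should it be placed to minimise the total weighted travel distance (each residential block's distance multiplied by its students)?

x = 14

For a sum of weighted absolute distances on a line, the optimum is the weighted median (not the mean). Total weight W = 422; half-weight = 211.
Sort by position and accumulate weight:
  km 2 (Q, w=40) → cum 40
  km 13 (T, w=60) → cum 100
  km 14 (R, w=120) → cum 220  ≥ 211 → median here
  km 16 (U, w=90) → cum 310
  km 22 (S, w=110) → cum 420
  km 29 (P, w=2) → cum 422
Optimal location: km 14.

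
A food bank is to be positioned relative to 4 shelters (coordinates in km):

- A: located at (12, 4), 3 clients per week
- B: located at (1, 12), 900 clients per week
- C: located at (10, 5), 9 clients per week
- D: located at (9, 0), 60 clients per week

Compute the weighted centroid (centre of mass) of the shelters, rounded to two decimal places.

The minimiser of Σwᵢ‖p−pᵢ‖² is the weighted centroid p* = (Σwᵢpᵢ)/(Σwᵢ).
Σwᵢ = 972.
Σwᵢxᵢ = 3·12 + 900·1 + 9·10 + 60·9 = 1566.
Σwᵢyᵢ = 3·4 + 900·12 + 9·5 + 60·0 = 10857.
x* = 1566/972 = 1.61, y* = 10857/972 = 11.17.

(1.61, 11.17)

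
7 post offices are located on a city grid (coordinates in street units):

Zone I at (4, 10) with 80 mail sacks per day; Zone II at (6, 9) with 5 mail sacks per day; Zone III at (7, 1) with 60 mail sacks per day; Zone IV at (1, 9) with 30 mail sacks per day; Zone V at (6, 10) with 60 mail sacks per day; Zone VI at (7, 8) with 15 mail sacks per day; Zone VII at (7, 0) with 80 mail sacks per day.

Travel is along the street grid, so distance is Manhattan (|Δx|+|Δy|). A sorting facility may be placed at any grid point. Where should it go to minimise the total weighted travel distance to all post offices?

Manhattan distance separates: Σwᵢ(|x−xᵢ|+|y−yᵢ|) = Σwᵢ|x−xᵢ| + Σwᵢ|y−yᵢ|, so x and y are optimised independently as 1-D weighted medians.
Total weight W = 330; half = 165.
x-coordinate, sorted with cumulative weight:
  x=1 (Zone IV, w=30) cum 30
  x=4 (Zone I, w=80) cum 110
  x=6 (Zone II, w=5) cum 115
  x=6 (Zone V, w=60) cum 175  ← median
  x=7 (Zone III, w=60) cum 235
  x=7 (Zone VI, w=15) cum 250
  x=7 (Zone VII, w=80) cum 330
⇒ x* = 6
y-coordinate, sorted with cumulative weight:
  y=0 (Zone VII, w=80) cum 80
  y=1 (Zone III, w=60) cum 140
  y=8 (Zone VI, w=15) cum 155
  y=9 (Zone II, w=5) cum 160
  y=9 (Zone IV, w=30) cum 190  ← median
  y=10 (Zone I, w=80) cum 270
  y=10 (Zone V, w=60) cum 330
⇒ y* = 9

(6, 9)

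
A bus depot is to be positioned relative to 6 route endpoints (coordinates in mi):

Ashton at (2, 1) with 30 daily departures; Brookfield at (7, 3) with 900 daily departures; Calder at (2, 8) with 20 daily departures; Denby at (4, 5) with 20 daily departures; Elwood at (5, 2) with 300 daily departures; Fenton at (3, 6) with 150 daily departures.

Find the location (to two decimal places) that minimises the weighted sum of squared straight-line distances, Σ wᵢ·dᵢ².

(5.94, 3.16)

The minimiser of Σwᵢ‖p−pᵢ‖² is the weighted centroid p* = (Σwᵢpᵢ)/(Σwᵢ).
Σwᵢ = 1420.
Σwᵢxᵢ = 30·2 + 900·7 + 20·2 + 20·4 + 300·5 + 150·3 = 8430.
Σwᵢyᵢ = 30·1 + 900·3 + 20·8 + 20·5 + 300·2 + 150·6 = 4490.
x* = 8430/1420 = 5.94, y* = 4490/1420 = 3.16.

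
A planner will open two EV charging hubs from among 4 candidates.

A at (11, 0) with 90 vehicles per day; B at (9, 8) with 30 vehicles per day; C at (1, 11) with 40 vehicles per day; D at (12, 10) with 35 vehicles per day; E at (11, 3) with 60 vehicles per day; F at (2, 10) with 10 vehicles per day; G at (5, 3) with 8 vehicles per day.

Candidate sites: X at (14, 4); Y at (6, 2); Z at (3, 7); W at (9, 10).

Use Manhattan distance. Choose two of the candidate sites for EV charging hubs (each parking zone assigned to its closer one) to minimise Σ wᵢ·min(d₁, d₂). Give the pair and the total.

Evaluate every pair (each demand assigned to the nearer of the two):
  {X, W}: total = 1545
  {Y, W}: total = 1601
  {X, Z}: total = 1688
  {Y, Z}: total = 1916
  {Z, W}: total = 2113
  {X, Y}: total = 2116
Best pair: {X, W} with total 1545.

{X, W}, total 1545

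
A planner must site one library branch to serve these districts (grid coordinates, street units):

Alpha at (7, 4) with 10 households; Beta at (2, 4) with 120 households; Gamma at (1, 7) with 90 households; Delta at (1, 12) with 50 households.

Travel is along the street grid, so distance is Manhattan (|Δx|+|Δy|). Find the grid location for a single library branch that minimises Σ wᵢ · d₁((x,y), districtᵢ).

Manhattan distance separates: Σwᵢ(|x−xᵢ|+|y−yᵢ|) = Σwᵢ|x−xᵢ| + Σwᵢ|y−yᵢ|, so x and y are optimised independently as 1-D weighted medians.
Total weight W = 270; half = 135.
x-coordinate, sorted with cumulative weight:
  x=1 (Gamma, w=90) cum 90
  x=1 (Delta, w=50) cum 140  ← median
  x=2 (Beta, w=120) cum 260
  x=7 (Alpha, w=10) cum 270
⇒ x* = 1
y-coordinate, sorted with cumulative weight:
  y=4 (Alpha, w=10) cum 10
  y=4 (Beta, w=120) cum 130
  y=7 (Gamma, w=90) cum 220  ← median
  y=12 (Delta, w=50) cum 270
⇒ y* = 7

(1, 7)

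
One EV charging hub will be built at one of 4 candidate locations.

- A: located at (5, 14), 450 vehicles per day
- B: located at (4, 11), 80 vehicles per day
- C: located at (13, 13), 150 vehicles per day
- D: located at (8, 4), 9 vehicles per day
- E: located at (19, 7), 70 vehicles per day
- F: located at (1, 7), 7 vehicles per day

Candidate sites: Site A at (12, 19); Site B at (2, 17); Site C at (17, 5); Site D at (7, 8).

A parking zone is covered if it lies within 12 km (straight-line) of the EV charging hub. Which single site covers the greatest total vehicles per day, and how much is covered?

Coverage radius r = 12 km; a point is covered iff (Δx)²+(Δy)² ≤ 12² = 144.
  Site A (12, 19): covers {A, B, C} → 680
  Site B (2, 17): covers {A, B, C, F} → 687
  Site C (17, 5): covers {C, D, E} → 229
  Site D (7, 8): covers {A, B, C, D, F} → 696
Maximum coverage at Site D: 696 vehicles per day.

Site D, covering 696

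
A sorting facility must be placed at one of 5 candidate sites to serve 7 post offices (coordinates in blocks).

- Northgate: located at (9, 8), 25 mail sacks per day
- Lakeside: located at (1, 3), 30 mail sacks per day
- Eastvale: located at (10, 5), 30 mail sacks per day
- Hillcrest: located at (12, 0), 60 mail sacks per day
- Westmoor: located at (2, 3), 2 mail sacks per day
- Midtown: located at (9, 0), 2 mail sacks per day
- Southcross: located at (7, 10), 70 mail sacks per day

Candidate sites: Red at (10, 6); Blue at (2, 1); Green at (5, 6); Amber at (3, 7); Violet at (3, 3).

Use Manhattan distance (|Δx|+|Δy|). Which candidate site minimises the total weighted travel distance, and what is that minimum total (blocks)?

Red, total 1471 blocks

Total weighted distance at each candidate:
  Red (10, 6): total = 1471
  Blue (2, 1): total = 2460
  Green (5, 6): total = 1772
  Amber (3, 7): total = 2111
  Violet (3, 3): total = 2115
Minimum is at Red with total 1471 blocks.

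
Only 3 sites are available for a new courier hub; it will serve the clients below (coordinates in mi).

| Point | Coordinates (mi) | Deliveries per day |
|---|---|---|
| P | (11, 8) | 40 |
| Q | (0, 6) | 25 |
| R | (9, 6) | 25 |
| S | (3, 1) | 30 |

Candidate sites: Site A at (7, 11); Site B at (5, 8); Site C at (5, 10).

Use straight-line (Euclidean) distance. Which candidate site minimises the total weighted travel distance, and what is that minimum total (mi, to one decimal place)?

Total weighted distance at each candidate:
  Site A (7, 11): total = 872.8
  Site B (5, 8): total = 704.8
  Site C (5, 10): total = 831.1
Minimum is at Site B with total 704.8 mi.

Site B, total 704.8 mi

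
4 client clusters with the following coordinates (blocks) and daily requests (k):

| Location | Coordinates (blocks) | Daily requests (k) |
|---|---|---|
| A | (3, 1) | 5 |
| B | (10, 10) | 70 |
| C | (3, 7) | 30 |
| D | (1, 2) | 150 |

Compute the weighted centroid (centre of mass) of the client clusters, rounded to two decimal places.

The minimiser of Σwᵢ‖p−pᵢ‖² is the weighted centroid p* = (Σwᵢpᵢ)/(Σwᵢ).
Σwᵢ = 255.
Σwᵢxᵢ = 5·3 + 70·10 + 30·3 + 150·1 = 955.
Σwᵢyᵢ = 5·1 + 70·10 + 30·7 + 150·2 = 1215.
x* = 955/255 = 3.75, y* = 1215/255 = 4.76.

(3.75, 4.76)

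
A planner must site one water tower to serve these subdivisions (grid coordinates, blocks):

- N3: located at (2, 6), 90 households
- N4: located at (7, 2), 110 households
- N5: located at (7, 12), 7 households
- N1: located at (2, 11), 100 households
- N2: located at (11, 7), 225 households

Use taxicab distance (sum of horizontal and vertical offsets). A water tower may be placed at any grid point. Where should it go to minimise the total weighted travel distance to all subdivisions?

(7, 7)

Manhattan distance separates: Σwᵢ(|x−xᵢ|+|y−yᵢ|) = Σwᵢ|x−xᵢ| + Σwᵢ|y−yᵢ|, so x and y are optimised independently as 1-D weighted medians.
Total weight W = 532; half = 266.
x-coordinate, sorted with cumulative weight:
  x=2 (N3, w=90) cum 90
  x=2 (N1, w=100) cum 190
  x=7 (N4, w=110) cum 300  ← median
  x=7 (N5, w=7) cum 307
  x=11 (N2, w=225) cum 532
⇒ x* = 7
y-coordinate, sorted with cumulative weight:
  y=2 (N4, w=110) cum 110
  y=6 (N3, w=90) cum 200
  y=7 (N2, w=225) cum 425  ← median
  y=11 (N1, w=100) cum 525
  y=12 (N5, w=7) cum 532
⇒ y* = 7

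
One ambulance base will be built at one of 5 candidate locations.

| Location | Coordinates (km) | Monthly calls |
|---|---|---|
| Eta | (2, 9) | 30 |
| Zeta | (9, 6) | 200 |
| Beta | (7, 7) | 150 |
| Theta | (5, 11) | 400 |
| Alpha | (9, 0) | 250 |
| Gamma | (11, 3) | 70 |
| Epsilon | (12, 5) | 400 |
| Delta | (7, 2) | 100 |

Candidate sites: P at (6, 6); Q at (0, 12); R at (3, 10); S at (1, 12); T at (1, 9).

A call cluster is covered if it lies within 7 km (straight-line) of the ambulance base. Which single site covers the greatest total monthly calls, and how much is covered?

P, covering 1600

Coverage radius r = 7 km; a point is covered iff (Δx)²+(Δy)² ≤ 7² = 49.
  P (6, 6): covers {Eta, Zeta, Beta, Theta, Alpha, Gamma, Epsilon, Delta} → 1600
  Q (0, 12): covers {Eta, Theta} → 430
  R (3, 10): covers {Eta, Beta, Theta} → 580
  S (1, 12): covers {Eta, Theta} → 430
  T (1, 9): covers {Eta, Beta, Theta} → 580
Maximum coverage at P: 1600 monthly calls.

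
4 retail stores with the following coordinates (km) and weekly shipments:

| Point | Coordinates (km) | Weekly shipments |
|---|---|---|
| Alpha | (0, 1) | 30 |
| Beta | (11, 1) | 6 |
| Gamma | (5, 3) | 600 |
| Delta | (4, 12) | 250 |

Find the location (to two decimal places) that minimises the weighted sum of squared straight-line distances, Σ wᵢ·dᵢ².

(4.59, 5.46)

The minimiser of Σwᵢ‖p−pᵢ‖² is the weighted centroid p* = (Σwᵢpᵢ)/(Σwᵢ).
Σwᵢ = 886.
Σwᵢxᵢ = 30·0 + 6·11 + 600·5 + 250·4 = 4066.
Σwᵢyᵢ = 30·1 + 6·1 + 600·3 + 250·12 = 4836.
x* = 4066/886 = 4.59, y* = 4836/886 = 5.46.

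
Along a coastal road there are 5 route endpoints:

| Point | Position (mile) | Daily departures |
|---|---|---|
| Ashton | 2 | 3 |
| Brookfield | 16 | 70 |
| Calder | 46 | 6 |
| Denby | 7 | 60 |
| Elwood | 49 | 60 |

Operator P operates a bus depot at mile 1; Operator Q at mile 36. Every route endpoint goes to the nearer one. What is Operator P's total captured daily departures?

The indifferent point is the midpoint (1+36)/2 = 18.5; route endpoints left of it (closer to Operator P at 1) go to Operator P, those right go to Operator Q.
  Ashton at 2 (w=3) → Operator P
  Denby at 7 (w=60) → Operator P
  Brookfield at 16 (w=70) → Operator P
  Calder at 46 (w=6) → Operator Q
  Elwood at 49 (w=60) → Operator Q
Operator P captures 133; Operator Q captures 66.

133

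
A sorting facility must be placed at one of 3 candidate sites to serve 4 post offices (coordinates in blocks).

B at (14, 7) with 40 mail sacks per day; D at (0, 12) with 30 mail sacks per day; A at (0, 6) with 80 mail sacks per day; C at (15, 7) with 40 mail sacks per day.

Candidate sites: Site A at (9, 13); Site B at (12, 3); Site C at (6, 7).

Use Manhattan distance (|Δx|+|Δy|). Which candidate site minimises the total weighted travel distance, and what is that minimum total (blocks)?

Site C, total 1570 blocks

Total weighted distance at each candidate:
  Site A (9, 13): total = 2500
  Site B (12, 3): total = 2350
  Site C (6, 7): total = 1570
Minimum is at Site C with total 1570 blocks.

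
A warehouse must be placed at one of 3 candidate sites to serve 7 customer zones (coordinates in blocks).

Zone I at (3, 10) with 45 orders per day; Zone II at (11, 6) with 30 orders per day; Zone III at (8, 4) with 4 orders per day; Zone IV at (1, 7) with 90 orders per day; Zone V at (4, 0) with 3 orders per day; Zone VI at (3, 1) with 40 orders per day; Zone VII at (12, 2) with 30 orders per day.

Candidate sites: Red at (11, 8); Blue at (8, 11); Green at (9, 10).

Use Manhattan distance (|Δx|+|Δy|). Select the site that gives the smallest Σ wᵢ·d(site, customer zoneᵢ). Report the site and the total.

Total weighted distance at each candidate:
  Red (11, 8): total = 2383
  Blue (8, 11): total = 2563
  Green (9, 10): total = 2443
Minimum is at Red with total 2383 blocks.

Red, total 2383 blocks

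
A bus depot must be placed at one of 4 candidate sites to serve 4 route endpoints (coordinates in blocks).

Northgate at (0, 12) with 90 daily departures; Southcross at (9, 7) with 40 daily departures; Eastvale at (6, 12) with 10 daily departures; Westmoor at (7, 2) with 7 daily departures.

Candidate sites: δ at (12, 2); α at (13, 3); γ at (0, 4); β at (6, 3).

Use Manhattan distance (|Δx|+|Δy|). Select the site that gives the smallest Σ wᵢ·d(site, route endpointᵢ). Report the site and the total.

Total weighted distance at each candidate:
  δ (12, 2): total = 2495
  α (13, 3): total = 2509
  γ (0, 4): total = 1403
  β (6, 3): total = 1734
Minimum is at γ with total 1403 blocks.

γ, total 1403 blocks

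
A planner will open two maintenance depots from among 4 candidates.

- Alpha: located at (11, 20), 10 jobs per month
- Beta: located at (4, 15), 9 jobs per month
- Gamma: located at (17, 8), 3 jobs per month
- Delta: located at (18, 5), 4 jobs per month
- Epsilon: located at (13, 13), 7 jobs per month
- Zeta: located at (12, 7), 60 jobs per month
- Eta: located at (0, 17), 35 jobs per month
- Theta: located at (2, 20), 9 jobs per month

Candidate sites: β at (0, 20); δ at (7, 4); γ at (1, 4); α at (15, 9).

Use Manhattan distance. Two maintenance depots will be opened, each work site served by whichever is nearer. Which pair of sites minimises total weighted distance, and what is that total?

Evaluate every pair (each demand assigned to the nearer of the two):
  {β, α}: total = 693
  {β, δ}: total = 989
  {γ, α}: total = 1298
  {β, γ}: total = 1426
  {δ, α}: total = 1544
  {δ, γ}: total = 1644
Best pair: {β, α} with total 693.

{β, α}, total 693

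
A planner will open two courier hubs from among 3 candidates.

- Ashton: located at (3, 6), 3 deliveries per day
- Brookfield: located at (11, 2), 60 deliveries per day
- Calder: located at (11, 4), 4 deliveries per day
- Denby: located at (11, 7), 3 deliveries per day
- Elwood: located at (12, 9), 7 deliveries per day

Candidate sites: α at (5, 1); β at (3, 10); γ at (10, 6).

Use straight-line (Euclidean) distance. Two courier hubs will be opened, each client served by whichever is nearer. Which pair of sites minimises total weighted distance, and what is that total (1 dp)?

{β, γ}, total 297.8

Evaluate every pair (each demand assigned to the nearer of the two):
  {β, γ}: total = 297.8
  {α, γ}: total = 302.0
  {α, β}: total = 492.6
Best pair: {β, γ} with total 297.8.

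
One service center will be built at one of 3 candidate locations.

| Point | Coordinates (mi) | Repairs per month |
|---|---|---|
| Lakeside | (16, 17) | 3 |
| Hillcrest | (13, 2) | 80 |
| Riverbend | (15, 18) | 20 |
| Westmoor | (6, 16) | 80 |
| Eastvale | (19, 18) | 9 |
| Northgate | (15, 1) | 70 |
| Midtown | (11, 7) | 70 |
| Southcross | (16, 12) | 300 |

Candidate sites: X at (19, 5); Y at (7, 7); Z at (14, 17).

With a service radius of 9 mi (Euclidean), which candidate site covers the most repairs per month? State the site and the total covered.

Coverage radius r = 9 mi; a point is covered iff (Δx)²+(Δy)² ≤ 9² = 81.
  X (19, 5): covers {Hillcrest, Northgate, Midtown, Southcross} → 520
  Y (7, 7): covers {Hillcrest, Midtown} → 150
  Z (14, 17): covers {Lakeside, Riverbend, Westmoor, Eastvale, Southcross} → 412
Maximum coverage at X: 520 repairs per month.

X, covering 520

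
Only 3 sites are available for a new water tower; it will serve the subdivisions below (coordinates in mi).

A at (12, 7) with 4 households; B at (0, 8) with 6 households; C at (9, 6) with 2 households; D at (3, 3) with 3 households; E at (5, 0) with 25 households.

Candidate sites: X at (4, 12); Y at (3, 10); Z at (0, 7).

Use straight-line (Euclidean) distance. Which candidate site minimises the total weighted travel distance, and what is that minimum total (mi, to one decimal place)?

Total weighted distance at each candidate:
  X (4, 12): total = 415.5
  Y (3, 10): total = 350.0
  Z (0, 7): total = 302.2
Minimum is at Z with total 302.2 mi.

Z, total 302.2 mi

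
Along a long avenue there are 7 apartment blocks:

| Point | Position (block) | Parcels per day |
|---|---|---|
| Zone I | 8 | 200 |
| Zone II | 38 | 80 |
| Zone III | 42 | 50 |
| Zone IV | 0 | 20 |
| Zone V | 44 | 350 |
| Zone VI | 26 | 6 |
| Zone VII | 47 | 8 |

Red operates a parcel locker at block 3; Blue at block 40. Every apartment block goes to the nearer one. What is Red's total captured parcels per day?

220

The indifferent point is the midpoint (3+40)/2 = 21.5; apartment blocks left of it (closer to Red at 3) go to Red, those right go to Blue.
  Zone IV at 0 (w=20) → Red
  Zone I at 8 (w=200) → Red
  Zone VI at 26 (w=6) → Blue
  Zone II at 38 (w=80) → Blue
  Zone III at 42 (w=50) → Blue
  Zone V at 44 (w=350) → Blue
  Zone VII at 47 (w=8) → Blue
Red captures 220; Blue captures 494.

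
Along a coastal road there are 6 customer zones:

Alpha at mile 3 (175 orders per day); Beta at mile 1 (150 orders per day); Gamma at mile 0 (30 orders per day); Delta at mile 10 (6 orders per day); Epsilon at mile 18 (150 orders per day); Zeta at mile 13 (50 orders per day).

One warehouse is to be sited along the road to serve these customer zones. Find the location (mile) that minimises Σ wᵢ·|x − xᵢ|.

For a sum of weighted absolute distances on a line, the optimum is the weighted median (not the mean). Total weight W = 561; half-weight = 280.5.
Sort by position and accumulate weight:
  mile 0 (Gamma, w=30) → cum 30
  mile 1 (Beta, w=150) → cum 180
  mile 3 (Alpha, w=175) → cum 355  ≥ 280.5 → median here
  mile 10 (Delta, w=6) → cum 361
  mile 13 (Zeta, w=50) → cum 411
  mile 18 (Epsilon, w=150) → cum 561
Optimal location: mile 3.

x = 3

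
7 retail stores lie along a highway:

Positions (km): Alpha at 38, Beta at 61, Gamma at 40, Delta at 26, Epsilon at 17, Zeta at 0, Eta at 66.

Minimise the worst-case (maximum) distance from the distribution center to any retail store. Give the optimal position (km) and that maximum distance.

The 1-center on a line is the midpoint of the two extreme points: leftmost at 0, rightmost at 66.
Optimal location = (0 + 66)/2 = 33; maximum distance = (66 − 0)/2 = 33.

location 33, max distance 33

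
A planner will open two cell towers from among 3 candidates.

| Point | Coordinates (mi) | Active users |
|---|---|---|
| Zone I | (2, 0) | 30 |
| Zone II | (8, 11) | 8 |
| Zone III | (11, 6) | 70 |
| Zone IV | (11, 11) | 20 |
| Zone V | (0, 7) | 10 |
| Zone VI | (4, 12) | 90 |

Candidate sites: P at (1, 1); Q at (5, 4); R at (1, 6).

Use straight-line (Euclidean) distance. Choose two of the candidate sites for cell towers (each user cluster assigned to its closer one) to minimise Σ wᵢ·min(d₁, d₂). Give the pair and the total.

{Q, R}, total 1455.9

Evaluate every pair (each demand assigned to the nearer of the two):
  {Q, R}: total = 1455.9
  {P, Q}: total = 1514.4
  {P, R}: total = 1652.7
Best pair: {Q, R} with total 1455.9.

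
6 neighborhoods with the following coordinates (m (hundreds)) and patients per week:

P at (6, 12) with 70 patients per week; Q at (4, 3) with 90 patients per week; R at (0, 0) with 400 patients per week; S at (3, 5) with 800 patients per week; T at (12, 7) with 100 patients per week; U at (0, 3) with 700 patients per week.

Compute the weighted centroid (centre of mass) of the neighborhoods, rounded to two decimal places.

(2.03, 3.66)

The minimiser of Σwᵢ‖p−pᵢ‖² is the weighted centroid p* = (Σwᵢpᵢ)/(Σwᵢ).
Σwᵢ = 2160.
Σwᵢxᵢ = 70·6 + 90·4 + 400·0 + 800·3 + 100·12 + 700·0 = 4380.
Σwᵢyᵢ = 70·12 + 90·3 + 400·0 + 800·5 + 100·7 + 700·3 = 7910.
x* = 4380/2160 = 2.03, y* = 7910/2160 = 3.66.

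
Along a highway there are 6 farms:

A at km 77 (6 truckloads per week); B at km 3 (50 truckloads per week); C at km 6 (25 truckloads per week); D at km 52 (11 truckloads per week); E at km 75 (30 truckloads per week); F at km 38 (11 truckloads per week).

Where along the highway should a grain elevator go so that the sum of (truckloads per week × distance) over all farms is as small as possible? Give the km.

For a sum of weighted absolute distances on a line, the optimum is the weighted median (not the mean). Total weight W = 133; half-weight = 66.5.
Sort by position and accumulate weight:
  km 3 (B, w=50) → cum 50
  km 6 (C, w=25) → cum 75  ≥ 66.5 → median here
  km 38 (F, w=11) → cum 86
  km 52 (D, w=11) → cum 97
  km 75 (E, w=30) → cum 127
  km 77 (A, w=6) → cum 133
Optimal location: km 6.

x = 6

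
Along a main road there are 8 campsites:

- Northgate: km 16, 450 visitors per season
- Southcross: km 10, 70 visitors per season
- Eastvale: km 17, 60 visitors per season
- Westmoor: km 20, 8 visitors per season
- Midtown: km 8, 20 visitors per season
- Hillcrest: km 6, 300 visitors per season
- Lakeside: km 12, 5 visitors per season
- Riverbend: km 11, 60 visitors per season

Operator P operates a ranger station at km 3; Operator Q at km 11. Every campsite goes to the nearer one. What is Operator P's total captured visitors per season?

The indifferent point is the midpoint (3+11)/2 = 7; campsites left of it (closer to Operator P at 3) go to Operator P, those right go to Operator Q.
  Hillcrest at 6 (w=300) → Operator P
  Midtown at 8 (w=20) → Operator Q
  Southcross at 10 (w=70) → Operator Q
  Riverbend at 11 (w=60) → Operator Q
  Lakeside at 12 (w=5) → Operator Q
  Northgate at 16 (w=450) → Operator Q
  Eastvale at 17 (w=60) → Operator Q
  Westmoor at 20 (w=8) → Operator Q
Operator P captures 300; Operator Q captures 673.

300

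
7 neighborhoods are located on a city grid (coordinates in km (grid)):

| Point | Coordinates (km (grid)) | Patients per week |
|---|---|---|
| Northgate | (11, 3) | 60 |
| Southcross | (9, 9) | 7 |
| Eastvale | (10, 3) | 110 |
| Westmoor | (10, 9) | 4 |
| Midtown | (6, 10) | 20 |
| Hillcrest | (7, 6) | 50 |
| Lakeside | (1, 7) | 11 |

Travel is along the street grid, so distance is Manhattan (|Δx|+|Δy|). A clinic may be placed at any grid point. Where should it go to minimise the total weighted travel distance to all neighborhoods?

Manhattan distance separates: Σwᵢ(|x−xᵢ|+|y−yᵢ|) = Σwᵢ|x−xᵢ| + Σwᵢ|y−yᵢ|, so x and y are optimised independently as 1-D weighted medians.
Total weight W = 262; half = 131.
x-coordinate, sorted with cumulative weight:
  x=1 (Lakeside, w=11) cum 11
  x=6 (Midtown, w=20) cum 31
  x=7 (Hillcrest, w=50) cum 81
  x=9 (Southcross, w=7) cum 88
  x=10 (Eastvale, w=110) cum 198  ← median
  x=10 (Westmoor, w=4) cum 202
  x=11 (Northgate, w=60) cum 262
⇒ x* = 10
y-coordinate, sorted with cumulative weight:
  y=3 (Northgate, w=60) cum 60
  y=3 (Eastvale, w=110) cum 170  ← median
  y=6 (Hillcrest, w=50) cum 220
  y=7 (Lakeside, w=11) cum 231
  y=9 (Southcross, w=7) cum 238
  y=9 (Westmoor, w=4) cum 242
  y=10 (Midtown, w=20) cum 262
⇒ y* = 3

(10, 3)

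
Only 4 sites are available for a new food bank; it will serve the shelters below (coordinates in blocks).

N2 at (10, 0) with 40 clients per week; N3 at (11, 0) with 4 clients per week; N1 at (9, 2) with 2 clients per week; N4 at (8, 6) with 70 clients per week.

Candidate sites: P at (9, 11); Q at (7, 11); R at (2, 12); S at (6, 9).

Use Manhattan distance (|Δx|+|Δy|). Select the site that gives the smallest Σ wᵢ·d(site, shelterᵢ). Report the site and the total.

Total weighted distance at each candidate:
  P (9, 11): total = 970
  Q (7, 11): total = 1062
  R (2, 12): total = 1758
  S (6, 9): total = 946
Minimum is at S with total 946 blocks.

S, total 946 blocks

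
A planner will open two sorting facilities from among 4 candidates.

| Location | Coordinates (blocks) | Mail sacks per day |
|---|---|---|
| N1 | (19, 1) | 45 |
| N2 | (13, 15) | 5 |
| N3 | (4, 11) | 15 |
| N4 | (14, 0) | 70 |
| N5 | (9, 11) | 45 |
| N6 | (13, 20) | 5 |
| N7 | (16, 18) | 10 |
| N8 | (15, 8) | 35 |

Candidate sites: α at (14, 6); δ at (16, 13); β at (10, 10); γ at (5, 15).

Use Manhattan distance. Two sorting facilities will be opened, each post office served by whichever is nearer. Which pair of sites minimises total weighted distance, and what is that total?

Evaluate every pair (each demand assigned to the nearer of the two):
  {α, β}: total = 1415
  {α, γ}: total = 1655
  {α, δ}: total = 1715
  {δ, β}: total = 2185
  {β, γ}: total = 2445
  {δ, γ}: total = 2495
Best pair: {α, β} with total 1415.

{α, β}, total 1415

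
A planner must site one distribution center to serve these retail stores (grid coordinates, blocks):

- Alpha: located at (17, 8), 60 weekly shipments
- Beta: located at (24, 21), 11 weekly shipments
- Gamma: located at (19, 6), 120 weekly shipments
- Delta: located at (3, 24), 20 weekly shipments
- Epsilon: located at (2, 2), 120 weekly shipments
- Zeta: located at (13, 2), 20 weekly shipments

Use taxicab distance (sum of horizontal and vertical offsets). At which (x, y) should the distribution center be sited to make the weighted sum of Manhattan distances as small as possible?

(17, 6)

Manhattan distance separates: Σwᵢ(|x−xᵢ|+|y−yᵢ|) = Σwᵢ|x−xᵢ| + Σwᵢ|y−yᵢ|, so x and y are optimised independently as 1-D weighted medians.
Total weight W = 351; half = 175.5.
x-coordinate, sorted with cumulative weight:
  x=2 (Epsilon, w=120) cum 120
  x=3 (Delta, w=20) cum 140
  x=13 (Zeta, w=20) cum 160
  x=17 (Alpha, w=60) cum 220  ← median
  x=19 (Gamma, w=120) cum 340
  x=24 (Beta, w=11) cum 351
⇒ x* = 17
y-coordinate, sorted with cumulative weight:
  y=2 (Epsilon, w=120) cum 120
  y=2 (Zeta, w=20) cum 140
  y=6 (Gamma, w=120) cum 260  ← median
  y=8 (Alpha, w=60) cum 320
  y=21 (Beta, w=11) cum 331
  y=24 (Delta, w=20) cum 351
⇒ y* = 6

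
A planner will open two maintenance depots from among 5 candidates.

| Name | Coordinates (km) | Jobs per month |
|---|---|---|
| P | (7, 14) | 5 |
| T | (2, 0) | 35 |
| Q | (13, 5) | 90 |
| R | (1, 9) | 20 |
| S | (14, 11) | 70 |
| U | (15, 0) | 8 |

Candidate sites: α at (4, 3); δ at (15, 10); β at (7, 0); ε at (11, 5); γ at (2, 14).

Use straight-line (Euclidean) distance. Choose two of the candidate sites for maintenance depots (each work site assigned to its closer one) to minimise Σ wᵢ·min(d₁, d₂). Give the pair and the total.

Evaluate every pair (each demand assigned to the nearer of the two):
  {δ, ε}: total = 950.7
  {α, δ}: total = 968.7
  {α, ε}: total = 1010.4
  {δ, β}: total = 1083.7
  {β, ε}: total = 1140.5
  {ε, γ}: total = 1188.1
  {δ, γ}: total = 1280.6
  {β, γ}: total = 1934.8
  {α, β}: total = 1980.7
  {α, γ}: total = 2040.0
Best pair: {δ, ε} with total 950.7.

{δ, ε}, total 950.7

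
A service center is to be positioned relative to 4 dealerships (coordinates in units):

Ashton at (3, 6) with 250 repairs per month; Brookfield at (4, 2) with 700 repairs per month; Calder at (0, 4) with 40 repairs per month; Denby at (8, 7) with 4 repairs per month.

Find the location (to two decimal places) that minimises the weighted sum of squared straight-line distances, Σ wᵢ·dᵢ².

The minimiser of Σwᵢ‖p−pᵢ‖² is the weighted centroid p* = (Σwᵢpᵢ)/(Σwᵢ).
Σwᵢ = 994.
Σwᵢxᵢ = 250·3 + 700·4 + 40·0 + 4·8 = 3582.
Σwᵢyᵢ = 250·6 + 700·2 + 40·4 + 4·7 = 3088.
x* = 3582/994 = 3.60, y* = 3088/994 = 3.11.

(3.60, 3.11)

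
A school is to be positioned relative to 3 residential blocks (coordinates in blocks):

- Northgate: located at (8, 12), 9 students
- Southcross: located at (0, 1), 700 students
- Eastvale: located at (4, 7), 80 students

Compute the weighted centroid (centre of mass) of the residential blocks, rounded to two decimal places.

The minimiser of Σwᵢ‖p−pᵢ‖² is the weighted centroid p* = (Σwᵢpᵢ)/(Σwᵢ).
Σwᵢ = 789.
Σwᵢxᵢ = 9·8 + 700·0 + 80·4 = 392.
Σwᵢyᵢ = 9·12 + 700·1 + 80·7 = 1368.
x* = 392/789 = 0.50, y* = 1368/789 = 1.73.

(0.50, 1.73)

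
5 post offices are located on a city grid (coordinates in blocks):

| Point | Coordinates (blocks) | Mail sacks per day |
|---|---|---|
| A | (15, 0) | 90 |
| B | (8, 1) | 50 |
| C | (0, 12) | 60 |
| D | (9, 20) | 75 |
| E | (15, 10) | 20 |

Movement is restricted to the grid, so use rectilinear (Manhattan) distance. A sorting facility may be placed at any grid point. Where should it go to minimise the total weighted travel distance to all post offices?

(9, 10)

Manhattan distance separates: Σwᵢ(|x−xᵢ|+|y−yᵢ|) = Σwᵢ|x−xᵢ| + Σwᵢ|y−yᵢ|, so x and y are optimised independently as 1-D weighted medians.
Total weight W = 295; half = 147.5.
x-coordinate, sorted with cumulative weight:
  x=0 (C, w=60) cum 60
  x=8 (B, w=50) cum 110
  x=9 (D, w=75) cum 185  ← median
  x=15 (A, w=90) cum 275
  x=15 (E, w=20) cum 295
⇒ x* = 9
y-coordinate, sorted with cumulative weight:
  y=0 (A, w=90) cum 90
  y=1 (B, w=50) cum 140
  y=10 (E, w=20) cum 160  ← median
  y=12 (C, w=60) cum 220
  y=20 (D, w=75) cum 295
⇒ y* = 10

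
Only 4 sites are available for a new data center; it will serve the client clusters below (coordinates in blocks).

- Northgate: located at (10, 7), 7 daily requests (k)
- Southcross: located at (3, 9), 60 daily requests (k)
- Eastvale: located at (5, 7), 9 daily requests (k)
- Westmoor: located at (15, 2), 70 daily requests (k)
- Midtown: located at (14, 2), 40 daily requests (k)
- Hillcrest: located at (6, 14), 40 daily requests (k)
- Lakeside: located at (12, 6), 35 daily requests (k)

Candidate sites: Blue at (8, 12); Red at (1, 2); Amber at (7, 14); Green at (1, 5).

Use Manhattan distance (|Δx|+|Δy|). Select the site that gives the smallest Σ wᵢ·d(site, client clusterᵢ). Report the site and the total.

Blue, total 2941 blocks

Total weighted distance at each candidate:
  Blue (8, 12): total = 2941
  Red (1, 2): total = 3424
  Amber (7, 14): total = 3346
  Green (1, 5): total = 3301
Minimum is at Blue with total 2941 blocks.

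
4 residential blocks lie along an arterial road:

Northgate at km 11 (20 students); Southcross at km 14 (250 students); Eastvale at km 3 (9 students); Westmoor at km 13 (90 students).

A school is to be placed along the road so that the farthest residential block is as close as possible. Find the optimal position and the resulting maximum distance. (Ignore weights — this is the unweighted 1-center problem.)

location 8.5, max distance 5.5

The 1-center on a line is the midpoint of the two extreme points: leftmost at 3, rightmost at 14.
Optimal location = (3 + 14)/2 = 8.5; maximum distance = (14 − 3)/2 = 5.5.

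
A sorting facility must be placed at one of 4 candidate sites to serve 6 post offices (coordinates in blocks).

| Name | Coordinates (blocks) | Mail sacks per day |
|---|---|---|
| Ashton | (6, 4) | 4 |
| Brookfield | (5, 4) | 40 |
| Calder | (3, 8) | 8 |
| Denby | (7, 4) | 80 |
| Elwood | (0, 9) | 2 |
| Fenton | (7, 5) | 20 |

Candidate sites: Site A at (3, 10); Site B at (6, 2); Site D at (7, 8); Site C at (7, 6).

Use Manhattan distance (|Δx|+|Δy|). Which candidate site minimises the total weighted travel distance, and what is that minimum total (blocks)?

Total weighted distance at each candidate:
  Site A (3, 10): total = 1360
  Site B (6, 2): total = 546
  Site D (7, 8): total = 688
  Site C (7, 6): total = 420
Minimum is at Site C with total 420 blocks.

Site C, total 420 blocks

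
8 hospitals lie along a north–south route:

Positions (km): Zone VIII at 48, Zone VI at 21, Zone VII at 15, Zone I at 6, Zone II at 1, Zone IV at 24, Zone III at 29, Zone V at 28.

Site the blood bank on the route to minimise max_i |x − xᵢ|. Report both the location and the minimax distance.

location 24.5, max distance 23.5

The 1-center on a line is the midpoint of the two extreme points: leftmost at 1, rightmost at 48.
Optimal location = (1 + 48)/2 = 24.5; maximum distance = (48 − 1)/2 = 23.5.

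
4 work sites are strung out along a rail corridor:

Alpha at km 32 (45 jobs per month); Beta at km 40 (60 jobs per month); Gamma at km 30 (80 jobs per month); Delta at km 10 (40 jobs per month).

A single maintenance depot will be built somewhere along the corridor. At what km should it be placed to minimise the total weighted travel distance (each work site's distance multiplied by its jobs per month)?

x = 30

For a sum of weighted absolute distances on a line, the optimum is the weighted median (not the mean). Total weight W = 225; half-weight = 112.5.
Sort by position and accumulate weight:
  km 10 (Delta, w=40) → cum 40
  km 30 (Gamma, w=80) → cum 120  ≥ 112.5 → median here
  km 32 (Alpha, w=45) → cum 165
  km 40 (Beta, w=60) → cum 225
Optimal location: km 30.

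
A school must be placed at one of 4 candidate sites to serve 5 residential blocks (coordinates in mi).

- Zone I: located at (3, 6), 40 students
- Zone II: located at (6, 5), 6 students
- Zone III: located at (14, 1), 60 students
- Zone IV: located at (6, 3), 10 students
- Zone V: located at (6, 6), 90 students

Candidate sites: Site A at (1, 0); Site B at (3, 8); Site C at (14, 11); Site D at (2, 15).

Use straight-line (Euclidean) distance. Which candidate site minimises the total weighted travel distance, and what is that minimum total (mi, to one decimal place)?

Total weighted distance at each candidate:
  Site A (1, 0): total = 1838.9
  Site B (3, 8): total = 1270.6
  Site C (14, 11): total = 2105.5
  Site D (2, 15): total = 2546.1
Minimum is at Site B with total 1270.6 mi.

Site B, total 1270.6 mi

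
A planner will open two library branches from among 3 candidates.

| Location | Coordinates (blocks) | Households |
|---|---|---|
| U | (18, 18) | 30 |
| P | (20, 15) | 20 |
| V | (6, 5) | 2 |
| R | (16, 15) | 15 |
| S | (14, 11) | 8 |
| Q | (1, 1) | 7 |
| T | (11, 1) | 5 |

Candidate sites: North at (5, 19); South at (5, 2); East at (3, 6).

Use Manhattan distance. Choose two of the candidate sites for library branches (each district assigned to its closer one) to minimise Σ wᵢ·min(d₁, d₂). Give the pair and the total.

Evaluate every pair (each demand assigned to the nearer of the two):
  {North, South}: total = 1239
  {North, East}: total = 1275
  {South, East}: total = 1866
Best pair: {North, South} with total 1239.

{North, South}, total 1239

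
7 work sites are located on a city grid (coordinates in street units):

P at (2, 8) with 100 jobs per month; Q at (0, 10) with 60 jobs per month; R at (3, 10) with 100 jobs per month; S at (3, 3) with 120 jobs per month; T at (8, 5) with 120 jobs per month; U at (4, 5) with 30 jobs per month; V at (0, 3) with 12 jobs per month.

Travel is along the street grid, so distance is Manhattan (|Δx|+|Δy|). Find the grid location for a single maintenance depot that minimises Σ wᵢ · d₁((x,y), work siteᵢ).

Manhattan distance separates: Σwᵢ(|x−xᵢ|+|y−yᵢ|) = Σwᵢ|x−xᵢ| + Σwᵢ|y−yᵢ|, so x and y are optimised independently as 1-D weighted medians.
Total weight W = 542; half = 271.
x-coordinate, sorted with cumulative weight:
  x=0 (Q, w=60) cum 60
  x=0 (V, w=12) cum 72
  x=2 (P, w=100) cum 172
  x=3 (R, w=100) cum 272  ← median
  x=3 (S, w=120) cum 392
  x=4 (U, w=30) cum 422
  x=8 (T, w=120) cum 542
⇒ x* = 3
y-coordinate, sorted with cumulative weight:
  y=3 (S, w=120) cum 120
  y=3 (V, w=12) cum 132
  y=5 (T, w=120) cum 252
  y=5 (U, w=30) cum 282  ← median
  y=8 (P, w=100) cum 382
  y=10 (Q, w=60) cum 442
  y=10 (R, w=100) cum 542
⇒ y* = 5

(3, 5)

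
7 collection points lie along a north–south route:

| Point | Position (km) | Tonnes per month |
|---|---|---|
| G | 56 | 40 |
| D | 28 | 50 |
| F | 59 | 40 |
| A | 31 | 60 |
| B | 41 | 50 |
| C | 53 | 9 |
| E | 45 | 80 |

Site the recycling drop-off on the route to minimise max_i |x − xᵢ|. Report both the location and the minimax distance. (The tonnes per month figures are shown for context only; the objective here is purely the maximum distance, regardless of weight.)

location 43.5, max distance 15.5

The 1-center on a line is the midpoint of the two extreme points: leftmost at 28, rightmost at 59.
Optimal location = (28 + 59)/2 = 43.5; maximum distance = (59 − 28)/2 = 15.5.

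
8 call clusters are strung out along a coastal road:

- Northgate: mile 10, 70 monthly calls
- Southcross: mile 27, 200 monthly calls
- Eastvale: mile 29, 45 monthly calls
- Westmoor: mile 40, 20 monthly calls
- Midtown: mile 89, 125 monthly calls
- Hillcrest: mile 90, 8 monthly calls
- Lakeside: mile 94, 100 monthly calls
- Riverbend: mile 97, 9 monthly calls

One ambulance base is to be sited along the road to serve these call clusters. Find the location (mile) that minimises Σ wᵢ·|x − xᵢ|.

For a sum of weighted absolute distances on a line, the optimum is the weighted median (not the mean). Total weight W = 577; half-weight = 288.5.
Sort by position and accumulate weight:
  mile 10 (Northgate, w=70) → cum 70
  mile 27 (Southcross, w=200) → cum 270
  mile 29 (Eastvale, w=45) → cum 315  ≥ 288.5 → median here
  mile 40 (Westmoor, w=20) → cum 335
  mile 89 (Midtown, w=125) → cum 460
  mile 90 (Hillcrest, w=8) → cum 468
  mile 94 (Lakeside, w=100) → cum 568
  mile 97 (Riverbend, w=9) → cum 577
Optimal location: mile 29.

x = 29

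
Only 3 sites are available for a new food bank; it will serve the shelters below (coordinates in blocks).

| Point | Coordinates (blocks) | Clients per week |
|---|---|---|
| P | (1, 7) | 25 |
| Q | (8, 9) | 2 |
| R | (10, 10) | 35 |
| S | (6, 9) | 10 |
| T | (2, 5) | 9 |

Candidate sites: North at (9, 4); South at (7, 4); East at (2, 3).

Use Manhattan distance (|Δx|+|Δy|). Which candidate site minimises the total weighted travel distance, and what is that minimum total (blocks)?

Total weighted distance at each candidate:
  North (9, 4): total = 684
  South (7, 4): total = 666
  East (2, 3): total = 792
Minimum is at South with total 666 blocks.

South, total 666 blocks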